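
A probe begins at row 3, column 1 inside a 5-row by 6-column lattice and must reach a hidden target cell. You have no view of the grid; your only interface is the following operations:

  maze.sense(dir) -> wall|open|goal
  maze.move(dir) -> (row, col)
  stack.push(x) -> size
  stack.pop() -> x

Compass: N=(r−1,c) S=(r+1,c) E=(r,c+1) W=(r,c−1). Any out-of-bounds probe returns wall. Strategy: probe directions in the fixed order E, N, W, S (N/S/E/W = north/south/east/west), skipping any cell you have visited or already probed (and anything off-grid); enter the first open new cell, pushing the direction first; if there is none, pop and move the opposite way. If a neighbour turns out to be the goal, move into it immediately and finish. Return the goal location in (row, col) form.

Next I call maze.sense with dir→east, yielding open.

I invoke stack.push with x→east, : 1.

I use maze.move with dir→east, which returns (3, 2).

Then maze.sense with dir→east, : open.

I call stack.push with x→east, which returns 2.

Invoking maze.move with dir→east, which returns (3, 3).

Next I call maze.sense with dir→east, : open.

Then stack.push with x→east, — result: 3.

I use maze.move with dir→east, and see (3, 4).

Using maze.sense with dir→east, and observe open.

I call stack.push with x→east, which returns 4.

I try maze.move with dir→east, — result: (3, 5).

Then maze.sense with dir→north, yielding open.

Now I run stack.push with x→north, → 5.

Next I call maze.move with dir→north, and observe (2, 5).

Invoking maze.sense with dir→north, and see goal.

I use maze.move with dir→north, and get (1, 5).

Answer: (1, 5)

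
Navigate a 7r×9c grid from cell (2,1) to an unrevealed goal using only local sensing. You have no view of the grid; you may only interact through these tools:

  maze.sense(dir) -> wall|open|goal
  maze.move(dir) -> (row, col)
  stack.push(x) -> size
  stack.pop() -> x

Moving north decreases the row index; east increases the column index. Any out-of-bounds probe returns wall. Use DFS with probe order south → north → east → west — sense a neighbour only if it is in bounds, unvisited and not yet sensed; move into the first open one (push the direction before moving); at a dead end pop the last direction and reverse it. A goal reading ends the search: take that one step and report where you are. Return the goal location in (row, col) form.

→ sense(dir=south)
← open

→ push(x=south)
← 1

→ move(dir=south)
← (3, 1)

→ sense(dir=south)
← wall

→ sense(dir=east)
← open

→ push(x=east)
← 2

→ move(dir=east)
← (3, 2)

→ sense(dir=south)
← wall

→ sense(dir=north)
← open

→ push(x=north)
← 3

→ move(dir=north)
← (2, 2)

→ sense(dir=north)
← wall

→ sense(dir=east)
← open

→ push(x=east)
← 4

→ move(dir=east)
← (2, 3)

→ sense(dir=south)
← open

→ push(x=south)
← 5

→ move(dir=south)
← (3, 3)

→ sense(dir=south)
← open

→ push(x=south)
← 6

→ move(dir=south)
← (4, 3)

→ sense(dir=south)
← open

→ push(x=south)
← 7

→ move(dir=south)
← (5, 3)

→ sense(dir=south)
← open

→ push(x=south)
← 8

→ move(dir=south)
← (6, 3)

→ sense(dir=east)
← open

→ push(x=east)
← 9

→ move(dir=east)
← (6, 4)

→ sense(dir=north)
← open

→ push(x=north)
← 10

→ move(dir=north)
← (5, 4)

→ sense(dir=north)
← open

→ push(x=north)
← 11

→ move(dir=north)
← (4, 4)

→ sense(dir=north)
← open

→ push(x=north)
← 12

→ move(dir=north)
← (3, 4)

→ sense(dir=north)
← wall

→ sense(dir=east)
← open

→ push(x=east)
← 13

→ move(dir=east)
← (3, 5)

→ sense(dir=south)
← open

→ push(x=south)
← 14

→ move(dir=south)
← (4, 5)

→ sense(dir=south)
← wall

→ sense(dir=east)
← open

→ push(x=east)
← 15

→ move(dir=east)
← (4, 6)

→ sense(dir=south)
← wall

→ sense(dir=north)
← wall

→ sense(dir=east)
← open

→ push(x=east)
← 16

→ move(dir=east)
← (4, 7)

→ sense(dir=south)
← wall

→ sense(dir=north)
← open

→ push(x=north)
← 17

→ move(dir=north)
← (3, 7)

→ sense(dir=north)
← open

→ push(x=north)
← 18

→ move(dir=north)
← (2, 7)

→ sense(dir=north)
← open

→ push(x=north)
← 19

→ move(dir=north)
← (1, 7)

→ sense(dir=north)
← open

→ push(x=north)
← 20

→ move(dir=north)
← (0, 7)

→ sense(dir=east)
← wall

→ sense(dir=west)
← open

→ push(x=west)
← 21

→ move(dir=west)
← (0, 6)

→ sense(dir=south)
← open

→ push(x=south)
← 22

→ move(dir=south)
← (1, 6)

→ sense(dir=south)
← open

→ push(x=south)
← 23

→ move(dir=south)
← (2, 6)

→ sense(dir=west)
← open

→ push(x=west)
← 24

→ move(dir=west)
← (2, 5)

→ sense(dir=north)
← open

→ push(x=north)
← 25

→ move(dir=north)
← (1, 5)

→ sense(dir=north)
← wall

→ sense(dir=west)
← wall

→ pop()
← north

→ move(dir=south)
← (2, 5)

→ pop()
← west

→ move(dir=east)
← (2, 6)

→ pop()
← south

→ move(dir=north)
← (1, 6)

→ pop()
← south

→ move(dir=north)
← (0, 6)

→ pop()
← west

→ move(dir=east)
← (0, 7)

→ pop()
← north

→ move(dir=south)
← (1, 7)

→ sense(dir=east)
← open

→ push(x=east)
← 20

→ move(dir=east)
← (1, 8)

→ sense(dir=south)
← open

→ push(x=south)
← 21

→ move(dir=south)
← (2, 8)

→ sense(dir=south)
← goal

→ move(dir=south)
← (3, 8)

Answer: (3, 8)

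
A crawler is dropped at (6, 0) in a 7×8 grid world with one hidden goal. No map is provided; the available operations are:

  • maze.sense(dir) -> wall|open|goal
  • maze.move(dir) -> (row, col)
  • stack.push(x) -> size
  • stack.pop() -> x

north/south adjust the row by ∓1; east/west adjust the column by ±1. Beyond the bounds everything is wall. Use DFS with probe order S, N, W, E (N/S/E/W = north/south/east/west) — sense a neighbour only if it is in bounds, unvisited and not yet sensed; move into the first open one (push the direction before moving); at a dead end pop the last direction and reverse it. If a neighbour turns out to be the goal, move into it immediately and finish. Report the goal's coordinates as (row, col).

Invoking maze.sense passing north, and get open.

Calling stack.push passing north, and observe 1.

Next I call maze.move passing north, — result: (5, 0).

I try maze.sense passing north, yielding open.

Then stack.push passing north, — result: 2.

Invoking maze.move passing north, — result: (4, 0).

Then maze.sense passing north, : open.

I call stack.push passing north, which returns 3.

Using maze.move passing north, and see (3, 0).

Now I run maze.sense passing north, and get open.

I invoke stack.push passing north, — result: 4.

Now I run maze.move passing north, yielding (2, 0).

Next I call maze.sense passing north, and get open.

I use stack.push passing north, giving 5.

I try maze.move passing north, — result: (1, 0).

Then maze.sense passing north, and get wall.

Invoking maze.sense passing east, → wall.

I try stack.pop(), and observe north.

Invoking maze.move passing south, — result: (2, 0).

I invoke maze.sense passing east, — result: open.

I call stack.push passing east, : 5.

I run maze.move passing east, and get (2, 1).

I run maze.sense passing south, and observe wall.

Next I call maze.sense passing east, yielding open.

I invoke stack.push passing east, and see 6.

Then maze.move passing east, and observe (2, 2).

I use maze.sense passing south, — result: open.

Now I run stack.push passing south, giving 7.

I try maze.move passing south, and get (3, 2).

I invoke maze.sense passing south, and get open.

I use stack.push passing south, and get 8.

I try maze.move passing south, which returns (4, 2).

I invoke maze.sense passing south, which returns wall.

I try maze.sense passing west, yielding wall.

Then maze.sense passing east, and observe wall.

I invoke stack.pop, and get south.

I call maze.move passing north, and observe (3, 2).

I invoke maze.sense passing east, giving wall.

Next I call stack.pop, and see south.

Then maze.move passing north, giving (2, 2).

I run maze.sense passing north, — result: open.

Using stack.push passing north, giving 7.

Invoking maze.move passing north, → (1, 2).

Calling maze.sense passing north, giving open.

I invoke stack.push passing north, and see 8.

Calling maze.move passing north, and see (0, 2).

I run maze.sense passing west, and see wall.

Using maze.sense passing east, giving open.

I call stack.push passing east, giving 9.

I use maze.move passing east, and get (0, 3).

Then maze.sense passing south, → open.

Invoking stack.push passing south, which returns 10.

Now I run maze.move passing south, → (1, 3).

Now I run maze.sense passing south, and see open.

I try stack.push passing south, which returns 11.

I run maze.move passing south, → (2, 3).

Invoking maze.sense passing east, : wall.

I invoke stack.pop, and get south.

Then maze.move passing north, → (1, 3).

I run maze.sense passing east, and get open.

Invoking stack.push passing east, and get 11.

Then maze.move passing east, giving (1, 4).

Invoking maze.sense passing north, yielding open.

I invoke stack.push passing north, yielding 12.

Next I call maze.move passing north, giving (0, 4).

Invoking maze.sense passing east, : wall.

Now I run stack.pop, and see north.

I invoke maze.move passing south, → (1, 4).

I run maze.sense passing east, giving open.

I run stack.push passing east, : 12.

Invoking maze.move passing east, : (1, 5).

Then maze.sense passing south, : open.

Calling stack.push passing south, yielding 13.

I run maze.move passing south, : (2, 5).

Next I call maze.sense passing south, giving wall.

Invoking maze.sense passing east, → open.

I call stack.push passing east, which returns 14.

Now I run maze.move passing east, which returns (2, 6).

Using maze.sense passing south, and see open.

Using stack.push passing south, which returns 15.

I use maze.move passing south, giving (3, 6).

Calling maze.sense passing south, yielding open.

I invoke stack.push passing south, and see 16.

Calling maze.move passing south, and see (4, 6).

I invoke maze.sense passing south, which returns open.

Then stack.push passing south, which returns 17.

I try maze.move passing south, → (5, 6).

I invoke maze.sense passing south, → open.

Then stack.push passing south, which returns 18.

Now I run maze.move passing south, and get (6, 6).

Invoking maze.sense passing west, and observe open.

Invoking stack.push passing west, — result: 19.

I try maze.move passing west, yielding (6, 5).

I call maze.sense passing north, and observe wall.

Then maze.sense passing west, and observe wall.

I call stack.pop(), — result: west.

Calling maze.move passing east, : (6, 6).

I use maze.sense passing east, giving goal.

Then maze.move passing east, : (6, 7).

Answer: (6, 7)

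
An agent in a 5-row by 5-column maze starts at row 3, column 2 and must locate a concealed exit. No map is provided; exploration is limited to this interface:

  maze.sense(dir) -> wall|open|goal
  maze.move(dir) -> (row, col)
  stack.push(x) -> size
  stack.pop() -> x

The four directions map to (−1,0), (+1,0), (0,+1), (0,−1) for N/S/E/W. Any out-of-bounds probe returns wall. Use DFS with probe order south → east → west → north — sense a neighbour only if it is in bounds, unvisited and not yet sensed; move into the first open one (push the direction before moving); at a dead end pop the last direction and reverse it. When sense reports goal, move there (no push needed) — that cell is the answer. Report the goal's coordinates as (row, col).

[in] sense dir='south'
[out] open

[in] push x='south'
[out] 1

[in] move dir='south'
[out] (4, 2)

[in] sense dir='east'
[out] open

[in] push x='east'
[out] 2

[in] move dir='east'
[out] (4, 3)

[in] sense dir='east'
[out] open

[in] push x='east'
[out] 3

[in] move dir='east'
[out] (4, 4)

[in] sense dir='north'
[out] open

[in] push x='north'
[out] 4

[in] move dir='north'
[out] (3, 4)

[in] sense dir='west'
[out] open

[in] push x='west'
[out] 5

[in] move dir='west'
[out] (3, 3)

[in] sense dir='north'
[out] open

[in] push x='north'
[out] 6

[in] move dir='north'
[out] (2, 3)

[in] sense dir='east'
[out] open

[in] push x='east'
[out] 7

[in] move dir='east'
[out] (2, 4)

[in] sense dir='north'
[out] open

[in] push x='north'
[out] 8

[in] move dir='north'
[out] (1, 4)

[in] sense dir='west'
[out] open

[in] push x='west'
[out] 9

[in] move dir='west'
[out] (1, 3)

[in] sense dir='west'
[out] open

[in] push x='west'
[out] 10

[in] move dir='west'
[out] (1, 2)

[in] sense dir='south'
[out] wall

[in] sense dir='west'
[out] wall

[in] sense dir='north'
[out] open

[in] push x='north'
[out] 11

[in] move dir='north'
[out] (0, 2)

[in] sense dir='east'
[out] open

[in] push x='east'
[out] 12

[in] move dir='east'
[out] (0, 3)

[in] sense dir='east'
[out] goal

[in] move dir='east'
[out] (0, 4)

Answer: (0, 4)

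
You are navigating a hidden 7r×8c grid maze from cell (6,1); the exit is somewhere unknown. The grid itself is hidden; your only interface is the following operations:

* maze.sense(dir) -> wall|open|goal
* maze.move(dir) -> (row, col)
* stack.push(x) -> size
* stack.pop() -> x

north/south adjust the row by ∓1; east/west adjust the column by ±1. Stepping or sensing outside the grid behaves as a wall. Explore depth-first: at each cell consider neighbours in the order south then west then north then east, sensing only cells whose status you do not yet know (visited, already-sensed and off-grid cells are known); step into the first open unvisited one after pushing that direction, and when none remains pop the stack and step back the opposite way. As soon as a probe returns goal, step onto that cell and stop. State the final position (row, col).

==> sense(west)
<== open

==> push(west)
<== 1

==> move(west)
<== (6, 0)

==> sense(north)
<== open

==> push(north)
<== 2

==> move(north)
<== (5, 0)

==> sense(north)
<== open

==> push(north)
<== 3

==> move(north)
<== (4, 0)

==> sense(north)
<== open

==> push(north)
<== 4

==> move(north)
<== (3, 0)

==> sense(north)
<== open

==> push(north)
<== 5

==> move(north)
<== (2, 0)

==> sense(north)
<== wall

==> sense(east)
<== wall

==> pop()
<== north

==> move(south)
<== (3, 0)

==> sense(east)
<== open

==> push(east)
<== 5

==> move(east)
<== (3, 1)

==> sense(south)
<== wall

==> sense(east)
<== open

==> push(east)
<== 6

==> move(east)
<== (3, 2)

==> sense(south)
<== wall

==> sense(north)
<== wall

==> sense(east)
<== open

==> push(east)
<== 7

==> move(east)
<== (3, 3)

==> sense(south)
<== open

==> push(south)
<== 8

==> move(south)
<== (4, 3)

==> sense(south)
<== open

==> push(south)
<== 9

==> move(south)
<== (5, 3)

==> sense(south)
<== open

==> push(south)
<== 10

==> move(south)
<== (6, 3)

==> sense(west)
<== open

==> push(west)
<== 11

==> move(west)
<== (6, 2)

==> sense(north)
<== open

==> push(north)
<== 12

==> move(north)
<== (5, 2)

==> sense(west)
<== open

==> push(west)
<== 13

==> move(west)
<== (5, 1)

==> pop()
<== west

==> move(east)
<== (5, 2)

==> pop()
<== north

==> move(south)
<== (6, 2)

==> pop()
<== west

==> move(east)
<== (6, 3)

==> sense(east)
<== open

==> push(east)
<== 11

==> move(east)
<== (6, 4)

==> sense(north)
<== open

==> push(north)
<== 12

==> move(north)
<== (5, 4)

==> sense(north)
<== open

==> push(north)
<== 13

==> move(north)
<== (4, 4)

==> sense(north)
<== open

==> push(north)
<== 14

==> move(north)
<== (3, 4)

==> sense(north)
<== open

==> push(north)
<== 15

==> move(north)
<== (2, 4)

==> sense(west)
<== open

==> push(west)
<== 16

==> move(west)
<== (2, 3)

==> sense(north)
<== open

==> push(north)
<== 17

==> move(north)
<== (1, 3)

==> sense(west)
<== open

==> push(west)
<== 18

==> move(west)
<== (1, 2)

==> sense(west)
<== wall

==> sense(north)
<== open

==> push(north)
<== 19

==> move(north)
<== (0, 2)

==> sense(west)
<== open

==> push(west)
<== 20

==> move(west)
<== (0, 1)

==> sense(west)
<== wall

==> pop()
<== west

==> move(east)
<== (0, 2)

==> sense(east)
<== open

==> push(east)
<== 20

==> move(east)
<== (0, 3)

==> sense(east)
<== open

==> push(east)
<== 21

==> move(east)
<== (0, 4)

==> sense(south)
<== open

==> push(south)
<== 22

==> move(south)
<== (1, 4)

==> sense(east)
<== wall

==> pop()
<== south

==> move(north)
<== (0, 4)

==> sense(east)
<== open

==> push(east)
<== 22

==> move(east)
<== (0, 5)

==> sense(east)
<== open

==> push(east)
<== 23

==> move(east)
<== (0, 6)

==> sense(south)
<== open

==> push(south)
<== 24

==> move(south)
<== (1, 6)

==> sense(south)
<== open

==> push(south)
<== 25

==> move(south)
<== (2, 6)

==> sense(south)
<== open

==> push(south)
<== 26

==> move(south)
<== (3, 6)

==> sense(south)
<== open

==> push(south)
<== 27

==> move(south)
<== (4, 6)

==> sense(south)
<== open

==> push(south)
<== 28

==> move(south)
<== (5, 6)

==> sense(south)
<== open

==> push(south)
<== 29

==> move(south)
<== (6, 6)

==> sense(west)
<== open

==> push(west)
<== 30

==> move(west)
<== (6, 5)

==> sense(north)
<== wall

==> pop()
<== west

==> move(east)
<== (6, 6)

==> sense(east)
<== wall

==> pop()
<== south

==> move(north)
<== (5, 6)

==> sense(east)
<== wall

==> pop()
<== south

==> move(north)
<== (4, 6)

==> sense(west)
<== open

==> push(west)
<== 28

==> move(west)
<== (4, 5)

==> sense(north)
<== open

==> push(north)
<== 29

==> move(north)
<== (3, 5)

==> sense(north)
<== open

==> push(north)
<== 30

==> move(north)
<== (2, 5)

==> pop()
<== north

==> move(south)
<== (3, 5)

==> pop()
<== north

==> move(south)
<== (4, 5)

==> pop()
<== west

==> move(east)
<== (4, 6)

==> sense(east)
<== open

==> push(east)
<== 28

==> move(east)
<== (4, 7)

==> sense(north)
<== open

==> push(north)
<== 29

==> move(north)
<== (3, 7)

==> sense(north)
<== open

==> push(north)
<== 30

==> move(north)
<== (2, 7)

==> sense(north)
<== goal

==> move(north)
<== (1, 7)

Answer: (1, 7)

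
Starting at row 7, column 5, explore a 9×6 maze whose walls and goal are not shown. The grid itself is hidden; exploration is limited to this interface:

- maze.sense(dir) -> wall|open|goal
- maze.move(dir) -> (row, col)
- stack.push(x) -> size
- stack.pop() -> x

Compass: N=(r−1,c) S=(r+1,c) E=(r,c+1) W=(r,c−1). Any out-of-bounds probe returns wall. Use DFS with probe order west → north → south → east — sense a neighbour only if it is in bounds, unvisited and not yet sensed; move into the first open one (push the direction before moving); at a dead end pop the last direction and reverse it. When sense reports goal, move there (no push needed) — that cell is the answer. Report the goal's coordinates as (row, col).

;; maze.sense(west) -> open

;; stack.push(west) -> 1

;; maze.move(west) -> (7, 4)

;; maze.sense(west) -> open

;; stack.push(west) -> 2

;; maze.move(west) -> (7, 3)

;; maze.sense(west) -> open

;; stack.push(west) -> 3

;; maze.move(west) -> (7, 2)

;; maze.sense(west) -> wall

;; maze.sense(north) -> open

;; stack.push(north) -> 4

;; maze.move(north) -> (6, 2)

;; maze.sense(west) -> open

;; stack.push(west) -> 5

;; maze.move(west) -> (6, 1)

;; maze.sense(west) -> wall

;; maze.sense(north) -> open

;; stack.push(north) -> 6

;; maze.move(north) -> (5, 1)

;; maze.sense(west) -> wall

;; maze.sense(north) -> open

;; stack.push(north) -> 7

;; maze.move(north) -> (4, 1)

;; maze.sense(west) -> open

;; stack.push(west) -> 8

;; maze.move(west) -> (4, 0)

;; maze.sense(north) -> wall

;; stack.pop() -> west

;; maze.move(east) -> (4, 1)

;; maze.sense(north) -> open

;; stack.push(north) -> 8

;; maze.move(north) -> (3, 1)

;; maze.sense(north) -> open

;; stack.push(north) -> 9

;; maze.move(north) -> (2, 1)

;; maze.sense(west) -> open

;; stack.push(west) -> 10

;; maze.move(west) -> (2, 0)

;; maze.sense(north) -> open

;; stack.push(north) -> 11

;; maze.move(north) -> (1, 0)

;; maze.sense(north) -> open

;; stack.push(north) -> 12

;; maze.move(north) -> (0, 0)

;; maze.sense(east) -> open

;; stack.push(east) -> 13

;; maze.move(east) -> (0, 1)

;; maze.sense(south) -> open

;; stack.push(south) -> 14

;; maze.move(south) -> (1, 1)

;; maze.sense(east) -> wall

;; stack.pop() -> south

;; maze.move(north) -> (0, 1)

;; maze.sense(east) -> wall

;; stack.pop() -> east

;; maze.move(west) -> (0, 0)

;; stack.pop() -> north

;; maze.move(south) -> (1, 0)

;; stack.pop() -> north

;; maze.move(south) -> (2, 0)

;; stack.pop() -> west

;; maze.move(east) -> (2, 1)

;; maze.sense(east) -> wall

;; stack.pop() -> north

;; maze.move(south) -> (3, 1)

;; maze.sense(east) -> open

;; stack.push(east) -> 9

;; maze.move(east) -> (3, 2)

;; maze.sense(south) -> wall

;; maze.sense(east) -> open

;; stack.push(east) -> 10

;; maze.move(east) -> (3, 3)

;; maze.sense(north) -> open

;; stack.push(north) -> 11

;; maze.move(north) -> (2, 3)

;; maze.sense(north) -> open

;; stack.push(north) -> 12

;; maze.move(north) -> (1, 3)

;; maze.sense(north) -> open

;; stack.push(north) -> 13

;; maze.move(north) -> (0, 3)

;; maze.sense(east) -> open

;; stack.push(east) -> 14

;; maze.move(east) -> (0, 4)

;; maze.sense(south) -> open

;; stack.push(south) -> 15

;; maze.move(south) -> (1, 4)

;; maze.sense(south) -> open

;; stack.push(south) -> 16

;; maze.move(south) -> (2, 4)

;; maze.sense(south) -> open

;; stack.push(south) -> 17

;; maze.move(south) -> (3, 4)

;; maze.sense(south) -> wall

;; maze.sense(east) -> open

;; stack.push(east) -> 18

;; maze.move(east) -> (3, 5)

;; maze.sense(north) -> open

;; stack.push(north) -> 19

;; maze.move(north) -> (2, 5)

;; maze.sense(north) -> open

;; stack.push(north) -> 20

;; maze.move(north) -> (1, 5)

;; maze.sense(north) -> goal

;; maze.move(north) -> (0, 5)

Answer: (0, 5)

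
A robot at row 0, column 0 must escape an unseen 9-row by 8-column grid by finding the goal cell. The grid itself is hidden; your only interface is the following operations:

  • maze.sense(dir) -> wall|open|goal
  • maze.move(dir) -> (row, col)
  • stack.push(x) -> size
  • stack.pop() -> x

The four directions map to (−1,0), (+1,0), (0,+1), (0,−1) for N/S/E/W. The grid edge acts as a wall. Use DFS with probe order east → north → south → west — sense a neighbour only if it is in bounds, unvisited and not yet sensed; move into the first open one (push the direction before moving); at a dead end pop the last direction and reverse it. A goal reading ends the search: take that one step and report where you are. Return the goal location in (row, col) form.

I invoke sense using dir: east, : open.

I run push using x: east, which returns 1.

Next I call move using dir: east, and see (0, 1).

I use sense using dir: east, → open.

I invoke push using x: east, yielding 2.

Invoking move using dir: east, and observe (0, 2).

I try sense using dir: east, : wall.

Invoking sense using dir: south, and see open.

Next I call push using x: south, which returns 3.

I try move using dir: south, → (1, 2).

I use sense using dir: east, yielding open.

Calling push using x: east, and get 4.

I run move using dir: east, giving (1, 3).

Using sense using dir: east, giving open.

I call push using x: east, yielding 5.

Next I call move using dir: east, : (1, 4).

I call sense using dir: east, and get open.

Invoking push using x: east, and see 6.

I call move using dir: east, — result: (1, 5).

I use sense using dir: east, and get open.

Next I call push using x: east, — result: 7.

Next I call move using dir: east, giving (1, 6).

Next I call sense using dir: east, which returns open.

Calling push using x: east, and observe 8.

Then move using dir: east, and observe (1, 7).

I run sense using dir: north, and observe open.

I use push using x: north, which returns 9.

Now I run move using dir: north, : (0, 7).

I invoke sense using dir: west, → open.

I run push using x: west, and observe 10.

Using move using dir: west, and get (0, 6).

Next I call sense using dir: west, and get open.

I use push using x: west, which returns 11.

Now I run move using dir: west, → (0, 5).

I try sense using dir: west, and observe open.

Now I run push using x: west, and get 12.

I try move using dir: west, and get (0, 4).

Now I run pop(), : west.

Next I call move using dir: east, : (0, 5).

Using pop(), : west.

I run move using dir: east, which returns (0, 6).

I invoke pop, and see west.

Now I run move using dir: east, → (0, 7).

Using pop, and see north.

I run move using dir: south, giving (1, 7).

Invoking sense using dir: south, yielding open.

I run push using x: south, giving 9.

Now I run move using dir: south, giving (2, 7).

I use sense using dir: south, which returns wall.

I try sense using dir: west, and see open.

Now I run push using x: west, : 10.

I try move using dir: west, : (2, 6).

Calling sense using dir: south, → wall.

Then sense using dir: west, — result: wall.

Then pop(), yielding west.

I run move using dir: east, and observe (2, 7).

Now I run pop, → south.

I run move using dir: north, → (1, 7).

I call pop(), which returns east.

Then move using dir: west, and observe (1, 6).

Now I run pop(), : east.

I run move using dir: west, : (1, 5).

Calling pop(), — result: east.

Then move using dir: west, → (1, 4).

Next I call sense using dir: south, → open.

I run push using x: south, and observe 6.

Then move using dir: south, and observe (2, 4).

I call sense using dir: south, and see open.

I use push using x: south, which returns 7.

Calling move using dir: south, and get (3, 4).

I invoke sense using dir: east, and see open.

Calling push using x: east, yielding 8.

Then move using dir: east, giving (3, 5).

Calling sense using dir: south, and observe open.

I call push using x: south, and observe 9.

I call move using dir: south, giving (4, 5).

I use sense using dir: east, and observe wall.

I use sense using dir: south, and observe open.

I call push using x: south, and see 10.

Using move using dir: south, yielding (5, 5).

Using sense using dir: east, which returns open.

I invoke push using x: east, yielding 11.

I try move using dir: east, which returns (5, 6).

Now I run sense using dir: east, giving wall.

I try sense using dir: south, and observe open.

Using push using x: south, yielding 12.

Next I call move using dir: south, giving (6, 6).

Invoking sense using dir: east, which returns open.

I use push using x: east, → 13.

Using move using dir: east, giving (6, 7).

Now I run sense using dir: south, which returns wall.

I run pop, which returns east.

I use move using dir: west, giving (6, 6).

I run sense using dir: south, and see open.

I invoke push using x: south, → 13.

Then move using dir: south, → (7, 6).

Calling sense using dir: south, giving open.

Now I run push using x: south, yielding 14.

Invoking move using dir: south, giving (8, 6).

Using sense using dir: east, and get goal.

Then move using dir: east, which returns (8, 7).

Answer: (8, 7)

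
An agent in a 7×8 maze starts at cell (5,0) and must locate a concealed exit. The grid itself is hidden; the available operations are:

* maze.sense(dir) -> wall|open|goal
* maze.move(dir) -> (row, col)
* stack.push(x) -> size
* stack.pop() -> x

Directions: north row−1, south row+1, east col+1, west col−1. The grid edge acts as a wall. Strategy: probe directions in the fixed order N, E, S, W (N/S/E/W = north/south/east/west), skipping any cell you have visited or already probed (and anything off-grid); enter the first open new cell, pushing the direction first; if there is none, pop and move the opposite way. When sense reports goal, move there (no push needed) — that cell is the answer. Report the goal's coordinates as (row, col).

% maze.sense dir: north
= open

% stack.push x: north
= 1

% maze.move dir: north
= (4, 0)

% maze.sense dir: north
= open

% stack.push x: north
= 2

% maze.move dir: north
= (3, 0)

% maze.sense dir: north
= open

% stack.push x: north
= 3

% maze.move dir: north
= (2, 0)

% maze.sense dir: north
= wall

% maze.sense dir: east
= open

% stack.push x: east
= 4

% maze.move dir: east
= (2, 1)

% maze.sense dir: north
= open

% stack.push x: north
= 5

% maze.move dir: north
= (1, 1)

% maze.sense dir: north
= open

% stack.push x: north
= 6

% maze.move dir: north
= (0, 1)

% maze.sense dir: east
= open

% stack.push x: east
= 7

% maze.move dir: east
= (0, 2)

% maze.sense dir: east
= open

% stack.push x: east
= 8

% maze.move dir: east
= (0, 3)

% maze.sense dir: east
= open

% stack.push x: east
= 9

% maze.move dir: east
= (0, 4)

% maze.sense dir: east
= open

% stack.push x: east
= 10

% maze.move dir: east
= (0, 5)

% maze.sense dir: east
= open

% stack.push x: east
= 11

% maze.move dir: east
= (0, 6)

% maze.sense dir: east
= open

% stack.push x: east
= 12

% maze.move dir: east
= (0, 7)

% maze.sense dir: south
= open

% stack.push x: south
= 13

% maze.move dir: south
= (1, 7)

% maze.sense dir: south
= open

% stack.push x: south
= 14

% maze.move dir: south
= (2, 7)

% maze.sense dir: south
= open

% stack.push x: south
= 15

% maze.move dir: south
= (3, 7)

% maze.sense dir: south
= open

% stack.push x: south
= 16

% maze.move dir: south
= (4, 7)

% maze.sense dir: south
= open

% stack.push x: south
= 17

% maze.move dir: south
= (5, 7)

% maze.sense dir: south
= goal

% maze.move dir: south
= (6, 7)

Answer: (6, 7)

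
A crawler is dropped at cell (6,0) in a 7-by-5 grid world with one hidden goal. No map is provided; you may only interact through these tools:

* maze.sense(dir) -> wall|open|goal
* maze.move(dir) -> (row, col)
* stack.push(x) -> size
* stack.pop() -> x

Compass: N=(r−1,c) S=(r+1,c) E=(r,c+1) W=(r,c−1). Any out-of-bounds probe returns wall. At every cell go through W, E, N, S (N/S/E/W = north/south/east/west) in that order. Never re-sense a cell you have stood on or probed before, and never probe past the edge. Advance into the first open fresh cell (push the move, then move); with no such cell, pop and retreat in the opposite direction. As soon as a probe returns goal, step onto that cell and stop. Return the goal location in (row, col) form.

·→ maze.sense(dir='east')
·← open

·→ stack.push(x='east')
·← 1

·→ maze.move(dir='east')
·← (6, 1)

·→ maze.sense(dir='east')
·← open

·→ stack.push(x='east')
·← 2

·→ maze.move(dir='east')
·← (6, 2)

·→ maze.sense(dir='east')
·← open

·→ stack.push(x='east')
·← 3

·→ maze.move(dir='east')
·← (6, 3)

·→ maze.sense(dir='east')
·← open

·→ stack.push(x='east')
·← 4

·→ maze.move(dir='east')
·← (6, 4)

·→ maze.sense(dir='north')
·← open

·→ stack.push(x='north')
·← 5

·→ maze.move(dir='north')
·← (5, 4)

·→ maze.sense(dir='west')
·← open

·→ stack.push(x='west')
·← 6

·→ maze.move(dir='west')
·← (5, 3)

·→ maze.sense(dir='west')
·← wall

·→ maze.sense(dir='north')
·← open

·→ stack.push(x='north')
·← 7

·→ maze.move(dir='north')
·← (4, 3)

·→ maze.sense(dir='west')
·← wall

·→ maze.sense(dir='east')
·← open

·→ stack.push(x='east')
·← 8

·→ maze.move(dir='east')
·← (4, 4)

·→ maze.sense(dir='north')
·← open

·→ stack.push(x='north')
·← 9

·→ maze.move(dir='north')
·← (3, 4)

·→ maze.sense(dir='west')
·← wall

·→ maze.sense(dir='north')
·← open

·→ stack.push(x='north')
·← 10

·→ maze.move(dir='north')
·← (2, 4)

·→ maze.sense(dir='west')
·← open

·→ stack.push(x='west')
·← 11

·→ maze.move(dir='west')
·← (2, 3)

·→ maze.sense(dir='west')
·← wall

·→ maze.sense(dir='north')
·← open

·→ stack.push(x='north')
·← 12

·→ maze.move(dir='north')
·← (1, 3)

·→ maze.sense(dir='west')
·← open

·→ stack.push(x='west')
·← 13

·→ maze.move(dir='west')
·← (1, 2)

·→ maze.sense(dir='west')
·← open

·→ stack.push(x='west')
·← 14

·→ maze.move(dir='west')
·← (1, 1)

·→ maze.sense(dir='west')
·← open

·→ stack.push(x='west')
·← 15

·→ maze.move(dir='west')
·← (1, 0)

·→ maze.sense(dir='north')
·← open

·→ stack.push(x='north')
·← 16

·→ maze.move(dir='north')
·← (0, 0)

·→ maze.sense(dir='east')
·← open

·→ stack.push(x='east')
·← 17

·→ maze.move(dir='east')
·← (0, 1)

·→ maze.sense(dir='east')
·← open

·→ stack.push(x='east')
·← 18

·→ maze.move(dir='east')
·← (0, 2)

·→ maze.sense(dir='east')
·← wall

·→ stack.pop()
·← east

·→ maze.move(dir='west')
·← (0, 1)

·→ stack.pop()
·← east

·→ maze.move(dir='west')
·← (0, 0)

·→ stack.pop()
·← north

·→ maze.move(dir='south')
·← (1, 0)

·→ maze.sense(dir='south')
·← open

·→ stack.push(x='south')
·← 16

·→ maze.move(dir='south')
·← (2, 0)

·→ maze.sense(dir='east')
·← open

·→ stack.push(x='east')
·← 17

·→ maze.move(dir='east')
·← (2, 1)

·→ maze.sense(dir='south')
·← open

·→ stack.push(x='south')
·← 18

·→ maze.move(dir='south')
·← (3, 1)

·→ maze.sense(dir='west')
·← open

·→ stack.push(x='west')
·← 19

·→ maze.move(dir='west')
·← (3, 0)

·→ maze.sense(dir='south')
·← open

·→ stack.push(x='south')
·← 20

·→ maze.move(dir='south')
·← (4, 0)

·→ maze.sense(dir='east')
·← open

·→ stack.push(x='east')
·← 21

·→ maze.move(dir='east')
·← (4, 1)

·→ maze.sense(dir='south')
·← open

·→ stack.push(x='south')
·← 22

·→ maze.move(dir='south')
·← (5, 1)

·→ maze.sense(dir='west')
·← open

·→ stack.push(x='west')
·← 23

·→ maze.move(dir='west')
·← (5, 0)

·→ stack.pop()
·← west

·→ maze.move(dir='east')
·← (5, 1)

·→ stack.pop()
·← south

·→ maze.move(dir='north')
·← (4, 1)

·→ stack.pop()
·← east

·→ maze.move(dir='west')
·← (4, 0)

·→ stack.pop()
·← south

·→ maze.move(dir='north')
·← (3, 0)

·→ stack.pop()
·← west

·→ maze.move(dir='east')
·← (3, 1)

·→ maze.sense(dir='east')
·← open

·→ stack.push(x='east')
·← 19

·→ maze.move(dir='east')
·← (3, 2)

·→ stack.pop()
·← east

·→ maze.move(dir='west')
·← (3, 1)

·→ stack.pop()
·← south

·→ maze.move(dir='north')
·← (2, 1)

·→ stack.pop()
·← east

·→ maze.move(dir='west')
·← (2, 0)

·→ stack.pop()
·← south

·→ maze.move(dir='north')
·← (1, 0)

·→ stack.pop()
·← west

·→ maze.move(dir='east')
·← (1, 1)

·→ stack.pop()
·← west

·→ maze.move(dir='east')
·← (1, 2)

·→ stack.pop()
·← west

·→ maze.move(dir='east')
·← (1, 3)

·→ maze.sense(dir='east')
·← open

·→ stack.push(x='east')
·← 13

·→ maze.move(dir='east')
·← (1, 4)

·→ maze.sense(dir='north')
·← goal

·→ maze.move(dir='north')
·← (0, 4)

Answer: (0, 4)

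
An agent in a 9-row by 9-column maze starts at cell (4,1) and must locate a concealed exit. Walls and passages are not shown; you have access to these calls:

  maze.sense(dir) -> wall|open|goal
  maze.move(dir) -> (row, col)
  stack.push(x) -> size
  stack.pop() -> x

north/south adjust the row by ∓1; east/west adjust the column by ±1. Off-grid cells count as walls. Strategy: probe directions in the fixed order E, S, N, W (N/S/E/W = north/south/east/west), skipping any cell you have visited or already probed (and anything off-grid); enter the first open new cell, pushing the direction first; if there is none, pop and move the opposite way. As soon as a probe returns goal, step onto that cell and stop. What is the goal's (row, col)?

% maze.sense dir='east'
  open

% stack.push x='east'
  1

% maze.move dir='east'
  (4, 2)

% maze.sense dir='east'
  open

% stack.push x='east'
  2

% maze.move dir='east'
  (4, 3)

% maze.sense dir='east'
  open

% stack.push x='east'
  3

% maze.move dir='east'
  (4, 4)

% maze.sense dir='east'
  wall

% maze.sense dir='south'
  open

% stack.push x='south'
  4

% maze.move dir='south'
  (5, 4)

% maze.sense dir='east'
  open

% stack.push x='east'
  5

% maze.move dir='east'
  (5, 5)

% maze.sense dir='east'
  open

% stack.push x='east'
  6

% maze.move dir='east'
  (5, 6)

% maze.sense dir='east'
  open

% stack.push x='east'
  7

% maze.move dir='east'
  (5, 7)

% maze.sense dir='east'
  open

% stack.push x='east'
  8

% maze.move dir='east'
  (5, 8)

% maze.sense dir='south'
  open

% stack.push x='south'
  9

% maze.move dir='south'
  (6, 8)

% maze.sense dir='south'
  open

% stack.push x='south'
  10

% maze.move dir='south'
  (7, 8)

% maze.sense dir='south'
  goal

% maze.move dir='south'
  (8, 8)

Answer: (8, 8)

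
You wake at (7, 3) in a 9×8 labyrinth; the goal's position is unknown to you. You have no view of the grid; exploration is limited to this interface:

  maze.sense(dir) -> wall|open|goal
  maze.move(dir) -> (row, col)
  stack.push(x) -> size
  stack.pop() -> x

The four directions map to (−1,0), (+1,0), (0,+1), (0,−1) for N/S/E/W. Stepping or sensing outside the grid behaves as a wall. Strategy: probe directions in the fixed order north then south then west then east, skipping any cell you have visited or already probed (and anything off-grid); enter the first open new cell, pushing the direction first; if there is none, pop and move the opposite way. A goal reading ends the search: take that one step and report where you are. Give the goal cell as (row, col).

# 1. sense(north) : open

# 2. push(north) : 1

# 3. move(north) : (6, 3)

# 4. sense(north) : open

# 5. push(north) : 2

# 6. move(north) : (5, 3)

# 7. sense(north) : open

# 8. push(north) : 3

# 9. move(north) : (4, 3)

# 10. sense(north) : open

# 11. push(north) : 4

# 12. move(north) : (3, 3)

# 13. sense(north) : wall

# 14. sense(west) : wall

# 15. sense(east) : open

# 16. push(east) : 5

# 17. move(east) : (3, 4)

# 18. sense(north) : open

# 19. push(north) : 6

# 20. move(north) : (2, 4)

# 21. sense(north) : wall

# 22. sense(east) : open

# 23. push(east) : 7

# 24. move(east) : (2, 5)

# 25. sense(north) : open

# 26. push(north) : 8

# 27. move(north) : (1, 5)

# 28. sense(north) : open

# 29. push(north) : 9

# 30. move(north) : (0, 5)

# 31. sense(west) : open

# 32. push(west) : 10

# 33. move(west) : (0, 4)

# 34. sense(west) : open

# 35. push(west) : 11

# 36. move(west) : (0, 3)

# 37. sense(south) : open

# 38. push(south) : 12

# 39. move(south) : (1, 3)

# 40. sense(west) : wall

# 41. pop() : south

# 42. move(north) : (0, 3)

# 43. sense(west) : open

# 44. push(west) : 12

# 45. move(west) : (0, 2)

# 46. sense(west) : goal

# 47. move(west) : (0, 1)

Answer: (0, 1)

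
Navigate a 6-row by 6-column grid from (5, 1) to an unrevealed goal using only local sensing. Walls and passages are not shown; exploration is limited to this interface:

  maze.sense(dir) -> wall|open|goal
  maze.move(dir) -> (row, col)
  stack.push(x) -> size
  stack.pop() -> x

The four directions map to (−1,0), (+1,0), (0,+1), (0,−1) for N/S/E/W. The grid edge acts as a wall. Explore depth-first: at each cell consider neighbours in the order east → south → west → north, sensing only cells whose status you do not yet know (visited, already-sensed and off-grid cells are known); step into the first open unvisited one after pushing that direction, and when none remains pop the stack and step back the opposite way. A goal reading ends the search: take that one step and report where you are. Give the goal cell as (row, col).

[in] sense dir=east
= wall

[in] sense dir=west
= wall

[in] sense dir=north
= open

[in] push x=north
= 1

[in] move dir=north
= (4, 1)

[in] sense dir=east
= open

[in] push x=east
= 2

[in] move dir=east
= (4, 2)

[in] sense dir=east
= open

[in] push x=east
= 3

[in] move dir=east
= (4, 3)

[in] sense dir=east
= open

[in] push x=east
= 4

[in] move dir=east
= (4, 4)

[in] sense dir=east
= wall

[in] sense dir=south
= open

[in] push x=south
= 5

[in] move dir=south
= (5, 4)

[in] sense dir=east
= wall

[in] sense dir=west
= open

[in] push x=west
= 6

[in] move dir=west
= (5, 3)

[in] pop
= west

[in] move dir=east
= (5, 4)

[in] pop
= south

[in] move dir=north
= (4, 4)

[in] sense dir=north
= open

[in] push x=north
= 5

[in] move dir=north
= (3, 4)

[in] sense dir=east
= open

[in] push x=east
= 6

[in] move dir=east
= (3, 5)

[in] sense dir=north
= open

[in] push x=north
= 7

[in] move dir=north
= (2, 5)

[in] sense dir=west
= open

[in] push x=west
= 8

[in] move dir=west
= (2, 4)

[in] sense dir=west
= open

[in] push x=west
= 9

[in] move dir=west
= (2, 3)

[in] sense dir=south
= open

[in] push x=south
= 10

[in] move dir=south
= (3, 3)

[in] sense dir=west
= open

[in] push x=west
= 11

[in] move dir=west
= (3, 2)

[in] sense dir=west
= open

[in] push x=west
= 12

[in] move dir=west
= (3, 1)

[in] sense dir=west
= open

[in] push x=west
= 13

[in] move dir=west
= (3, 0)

[in] sense dir=south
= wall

[in] sense dir=north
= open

[in] push x=north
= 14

[in] move dir=north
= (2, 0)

[in] sense dir=east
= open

[in] push x=east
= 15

[in] move dir=east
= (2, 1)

[in] sense dir=east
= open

[in] push x=east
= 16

[in] move dir=east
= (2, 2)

[in] sense dir=north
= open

[in] push x=north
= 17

[in] move dir=north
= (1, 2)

[in] sense dir=east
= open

[in] push x=east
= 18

[in] move dir=east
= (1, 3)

[in] sense dir=east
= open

[in] push x=east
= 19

[in] move dir=east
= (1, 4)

[in] sense dir=east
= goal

[in] move dir=east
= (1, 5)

Answer: (1, 5)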